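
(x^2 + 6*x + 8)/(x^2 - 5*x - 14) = (x + 4)/(x - 7)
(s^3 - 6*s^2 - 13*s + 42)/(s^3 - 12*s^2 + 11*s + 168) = (s - 2)/(s - 8)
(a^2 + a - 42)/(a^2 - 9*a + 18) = (a + 7)/(a - 3)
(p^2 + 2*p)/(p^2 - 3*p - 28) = p*(p + 2)/(p^2 - 3*p - 28)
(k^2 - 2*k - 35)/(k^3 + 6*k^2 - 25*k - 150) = (k - 7)/(k^2 + k - 30)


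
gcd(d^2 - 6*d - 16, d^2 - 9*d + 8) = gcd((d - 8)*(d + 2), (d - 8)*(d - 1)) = d - 8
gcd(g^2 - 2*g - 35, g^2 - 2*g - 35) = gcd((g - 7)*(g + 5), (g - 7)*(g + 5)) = g^2 - 2*g - 35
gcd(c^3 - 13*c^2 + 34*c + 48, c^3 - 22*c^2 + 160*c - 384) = c^2 - 14*c + 48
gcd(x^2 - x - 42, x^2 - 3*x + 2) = 1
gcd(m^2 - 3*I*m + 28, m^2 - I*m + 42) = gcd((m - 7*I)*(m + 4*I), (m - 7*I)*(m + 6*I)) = m - 7*I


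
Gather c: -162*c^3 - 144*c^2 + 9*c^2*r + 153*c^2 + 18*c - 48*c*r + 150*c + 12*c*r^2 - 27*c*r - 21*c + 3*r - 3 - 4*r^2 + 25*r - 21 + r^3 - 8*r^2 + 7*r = -162*c^3 + c^2*(9*r + 9) + c*(12*r^2 - 75*r + 147) + r^3 - 12*r^2 + 35*r - 24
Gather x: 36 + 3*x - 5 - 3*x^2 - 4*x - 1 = -3*x^2 - x + 30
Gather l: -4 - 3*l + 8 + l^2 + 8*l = l^2 + 5*l + 4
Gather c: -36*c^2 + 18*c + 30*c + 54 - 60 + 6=-36*c^2 + 48*c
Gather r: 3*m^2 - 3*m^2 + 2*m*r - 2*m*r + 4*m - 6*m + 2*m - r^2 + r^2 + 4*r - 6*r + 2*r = 0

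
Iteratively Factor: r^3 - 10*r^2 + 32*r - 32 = (r - 2)*(r^2 - 8*r + 16) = (r - 4)*(r - 2)*(r - 4)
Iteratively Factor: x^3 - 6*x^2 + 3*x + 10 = (x - 2)*(x^2 - 4*x - 5) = (x - 5)*(x - 2)*(x + 1)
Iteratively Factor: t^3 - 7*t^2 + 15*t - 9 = (t - 3)*(t^2 - 4*t + 3) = (t - 3)^2*(t - 1)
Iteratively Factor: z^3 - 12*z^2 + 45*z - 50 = (z - 5)*(z^2 - 7*z + 10) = (z - 5)*(z - 2)*(z - 5)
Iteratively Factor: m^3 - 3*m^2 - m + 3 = (m + 1)*(m^2 - 4*m + 3) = (m - 3)*(m + 1)*(m - 1)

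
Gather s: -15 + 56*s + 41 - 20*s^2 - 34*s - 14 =-20*s^2 + 22*s + 12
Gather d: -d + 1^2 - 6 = -d - 5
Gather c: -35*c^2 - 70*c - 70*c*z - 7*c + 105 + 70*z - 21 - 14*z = -35*c^2 + c*(-70*z - 77) + 56*z + 84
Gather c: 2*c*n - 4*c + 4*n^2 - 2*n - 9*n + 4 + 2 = c*(2*n - 4) + 4*n^2 - 11*n + 6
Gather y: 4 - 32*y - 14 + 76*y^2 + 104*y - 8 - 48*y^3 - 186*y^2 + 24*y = -48*y^3 - 110*y^2 + 96*y - 18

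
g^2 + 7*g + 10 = (g + 2)*(g + 5)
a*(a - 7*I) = a^2 - 7*I*a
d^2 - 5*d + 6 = (d - 3)*(d - 2)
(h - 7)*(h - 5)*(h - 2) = h^3 - 14*h^2 + 59*h - 70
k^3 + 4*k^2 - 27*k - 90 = (k - 5)*(k + 3)*(k + 6)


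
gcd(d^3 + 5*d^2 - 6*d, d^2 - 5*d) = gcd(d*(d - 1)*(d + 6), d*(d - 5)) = d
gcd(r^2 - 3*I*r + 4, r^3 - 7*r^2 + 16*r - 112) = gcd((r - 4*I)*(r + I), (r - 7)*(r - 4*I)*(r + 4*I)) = r - 4*I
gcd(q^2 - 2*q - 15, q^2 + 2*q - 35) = q - 5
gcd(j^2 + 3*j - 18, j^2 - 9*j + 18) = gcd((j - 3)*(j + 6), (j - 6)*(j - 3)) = j - 3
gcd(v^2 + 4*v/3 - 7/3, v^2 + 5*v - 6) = v - 1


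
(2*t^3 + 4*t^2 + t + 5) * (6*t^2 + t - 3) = 12*t^5 + 26*t^4 + 4*t^3 + 19*t^2 + 2*t - 15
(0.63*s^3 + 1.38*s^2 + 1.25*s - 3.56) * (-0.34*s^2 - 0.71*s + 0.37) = -0.2142*s^5 - 0.9165*s^4 - 1.1717*s^3 + 0.8335*s^2 + 2.9901*s - 1.3172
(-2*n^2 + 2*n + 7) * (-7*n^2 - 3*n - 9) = 14*n^4 - 8*n^3 - 37*n^2 - 39*n - 63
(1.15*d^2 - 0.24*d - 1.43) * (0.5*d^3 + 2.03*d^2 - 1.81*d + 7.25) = 0.575*d^5 + 2.2145*d^4 - 3.2837*d^3 + 5.869*d^2 + 0.8483*d - 10.3675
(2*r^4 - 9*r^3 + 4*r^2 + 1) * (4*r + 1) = 8*r^5 - 34*r^4 + 7*r^3 + 4*r^2 + 4*r + 1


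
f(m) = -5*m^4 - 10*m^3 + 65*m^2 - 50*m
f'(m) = -20*m^3 - 30*m^2 + 130*m - 50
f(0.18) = -6.96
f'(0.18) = -27.69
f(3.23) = -364.57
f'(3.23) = -617.05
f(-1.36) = 196.27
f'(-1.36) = -231.98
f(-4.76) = 222.41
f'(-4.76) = 808.48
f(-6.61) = -3486.46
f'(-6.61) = 3556.03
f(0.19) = -7.23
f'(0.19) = -26.52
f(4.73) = -2343.23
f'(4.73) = -2222.76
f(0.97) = -0.89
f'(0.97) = 29.62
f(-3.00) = 600.00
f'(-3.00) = -170.00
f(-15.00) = -204000.00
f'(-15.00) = 58750.00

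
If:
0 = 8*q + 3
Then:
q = -3/8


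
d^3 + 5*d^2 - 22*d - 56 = (d - 4)*(d + 2)*(d + 7)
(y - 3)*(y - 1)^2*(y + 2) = y^4 - 3*y^3 - 3*y^2 + 11*y - 6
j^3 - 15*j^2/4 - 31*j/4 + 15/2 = (j - 5)*(j - 3/4)*(j + 2)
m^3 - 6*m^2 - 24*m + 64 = (m - 8)*(m - 2)*(m + 4)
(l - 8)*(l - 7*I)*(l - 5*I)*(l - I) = l^4 - 8*l^3 - 13*I*l^3 - 47*l^2 + 104*I*l^2 + 376*l + 35*I*l - 280*I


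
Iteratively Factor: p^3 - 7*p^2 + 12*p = (p - 4)*(p^2 - 3*p) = p*(p - 4)*(p - 3)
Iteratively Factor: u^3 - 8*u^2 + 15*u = (u - 3)*(u^2 - 5*u) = (u - 5)*(u - 3)*(u)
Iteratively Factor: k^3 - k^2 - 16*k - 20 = (k + 2)*(k^2 - 3*k - 10) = (k + 2)^2*(k - 5)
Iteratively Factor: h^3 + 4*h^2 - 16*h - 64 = (h - 4)*(h^2 + 8*h + 16) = (h - 4)*(h + 4)*(h + 4)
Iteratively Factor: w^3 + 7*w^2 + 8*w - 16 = (w + 4)*(w^2 + 3*w - 4) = (w - 1)*(w + 4)*(w + 4)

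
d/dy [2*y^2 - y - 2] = 4*y - 1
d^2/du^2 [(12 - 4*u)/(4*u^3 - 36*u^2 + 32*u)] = 2*(-3*u^5 + 45*u^4 - 289*u^3 + 801*u^2 - 648*u + 192)/(u^3*(u^6 - 27*u^5 + 267*u^4 - 1161*u^3 + 2136*u^2 - 1728*u + 512))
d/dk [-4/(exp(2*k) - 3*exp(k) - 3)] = (8*exp(k) - 12)*exp(k)/(-exp(2*k) + 3*exp(k) + 3)^2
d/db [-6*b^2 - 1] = -12*b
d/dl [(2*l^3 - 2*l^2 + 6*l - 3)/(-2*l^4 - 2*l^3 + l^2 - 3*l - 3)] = (4*l^6 - 8*l^5 + 34*l^4 - 12*l^3 - 36*l^2 + 18*l - 27)/(4*l^8 + 8*l^7 + 8*l^5 + 25*l^4 + 6*l^3 + 3*l^2 + 18*l + 9)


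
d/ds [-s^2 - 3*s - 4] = -2*s - 3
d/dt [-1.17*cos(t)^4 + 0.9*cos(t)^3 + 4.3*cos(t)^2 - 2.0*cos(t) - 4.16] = (4.68*cos(t)^3 - 2.7*cos(t)^2 - 8.6*cos(t) + 2.0)*sin(t)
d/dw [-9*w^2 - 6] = -18*w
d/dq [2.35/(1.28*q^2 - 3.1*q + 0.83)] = (7.285 - 6.016*q)/(1.28*q^2 - 3.1*q + 0.83)^2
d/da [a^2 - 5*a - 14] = 2*a - 5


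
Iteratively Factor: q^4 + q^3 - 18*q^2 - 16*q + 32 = (q + 4)*(q^3 - 3*q^2 - 6*q + 8) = (q - 4)*(q + 4)*(q^2 + q - 2) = (q - 4)*(q - 1)*(q + 4)*(q + 2)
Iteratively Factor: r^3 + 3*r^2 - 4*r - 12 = (r - 2)*(r^2 + 5*r + 6) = (r - 2)*(r + 3)*(r + 2)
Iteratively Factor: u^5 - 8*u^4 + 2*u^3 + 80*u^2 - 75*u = (u - 5)*(u^4 - 3*u^3 - 13*u^2 + 15*u) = (u - 5)^2*(u^3 + 2*u^2 - 3*u) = u*(u - 5)^2*(u^2 + 2*u - 3) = u*(u - 5)^2*(u - 1)*(u + 3)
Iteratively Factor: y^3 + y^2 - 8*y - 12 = (y - 3)*(y^2 + 4*y + 4) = (y - 3)*(y + 2)*(y + 2)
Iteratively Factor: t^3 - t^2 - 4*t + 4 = (t - 2)*(t^2 + t - 2) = (t - 2)*(t + 2)*(t - 1)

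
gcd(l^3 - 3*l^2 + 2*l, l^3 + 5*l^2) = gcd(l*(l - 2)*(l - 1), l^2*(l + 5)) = l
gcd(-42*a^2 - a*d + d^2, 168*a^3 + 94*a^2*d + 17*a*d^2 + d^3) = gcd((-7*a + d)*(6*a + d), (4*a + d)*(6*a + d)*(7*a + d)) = 6*a + d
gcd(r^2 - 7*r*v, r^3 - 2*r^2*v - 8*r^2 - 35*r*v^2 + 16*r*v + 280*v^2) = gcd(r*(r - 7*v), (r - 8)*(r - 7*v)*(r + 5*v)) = r - 7*v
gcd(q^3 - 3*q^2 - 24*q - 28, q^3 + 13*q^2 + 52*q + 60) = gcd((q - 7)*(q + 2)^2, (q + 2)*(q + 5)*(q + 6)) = q + 2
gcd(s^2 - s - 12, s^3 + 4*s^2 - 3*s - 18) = s + 3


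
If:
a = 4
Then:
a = 4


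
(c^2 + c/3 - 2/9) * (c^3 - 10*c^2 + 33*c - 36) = c^5 - 29*c^4/3 + 265*c^3/9 - 205*c^2/9 - 58*c/3 + 8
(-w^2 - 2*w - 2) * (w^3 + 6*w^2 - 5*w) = -w^5 - 8*w^4 - 9*w^3 - 2*w^2 + 10*w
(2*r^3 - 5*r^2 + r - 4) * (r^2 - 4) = 2*r^5 - 5*r^4 - 7*r^3 + 16*r^2 - 4*r + 16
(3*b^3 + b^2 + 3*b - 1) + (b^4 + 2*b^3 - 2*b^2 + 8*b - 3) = b^4 + 5*b^3 - b^2 + 11*b - 4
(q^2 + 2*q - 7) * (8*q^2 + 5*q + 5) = 8*q^4 + 21*q^3 - 41*q^2 - 25*q - 35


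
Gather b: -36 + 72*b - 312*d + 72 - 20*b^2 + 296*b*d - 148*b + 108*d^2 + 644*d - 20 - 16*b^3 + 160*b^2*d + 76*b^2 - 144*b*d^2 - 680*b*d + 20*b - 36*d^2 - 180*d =-16*b^3 + b^2*(160*d + 56) + b*(-144*d^2 - 384*d - 56) + 72*d^2 + 152*d + 16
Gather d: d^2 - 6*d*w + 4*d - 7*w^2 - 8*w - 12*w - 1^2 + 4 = d^2 + d*(4 - 6*w) - 7*w^2 - 20*w + 3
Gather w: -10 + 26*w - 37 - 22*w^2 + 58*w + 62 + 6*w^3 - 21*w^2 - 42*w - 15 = 6*w^3 - 43*w^2 + 42*w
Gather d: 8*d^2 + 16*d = 8*d^2 + 16*d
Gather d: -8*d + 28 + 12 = 40 - 8*d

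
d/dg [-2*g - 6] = -2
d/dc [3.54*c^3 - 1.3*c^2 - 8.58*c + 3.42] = 10.62*c^2 - 2.6*c - 8.58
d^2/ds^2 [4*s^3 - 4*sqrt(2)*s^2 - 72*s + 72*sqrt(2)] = 24*s - 8*sqrt(2)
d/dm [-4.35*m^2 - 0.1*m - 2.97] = -8.7*m - 0.1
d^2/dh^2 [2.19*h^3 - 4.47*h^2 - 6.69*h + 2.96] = 13.14*h - 8.94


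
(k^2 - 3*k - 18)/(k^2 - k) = (k^2 - 3*k - 18)/(k*(k - 1))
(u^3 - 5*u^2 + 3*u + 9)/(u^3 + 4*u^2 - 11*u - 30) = (u^2 - 2*u - 3)/(u^2 + 7*u + 10)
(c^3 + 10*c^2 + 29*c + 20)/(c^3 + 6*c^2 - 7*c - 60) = (c + 1)/(c - 3)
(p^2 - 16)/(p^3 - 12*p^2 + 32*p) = (p + 4)/(p*(p - 8))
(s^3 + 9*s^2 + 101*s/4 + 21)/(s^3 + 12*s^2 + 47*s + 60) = (s^2 + 5*s + 21/4)/(s^2 + 8*s + 15)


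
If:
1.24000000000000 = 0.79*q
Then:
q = 1.57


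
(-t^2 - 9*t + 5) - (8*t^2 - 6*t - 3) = -9*t^2 - 3*t + 8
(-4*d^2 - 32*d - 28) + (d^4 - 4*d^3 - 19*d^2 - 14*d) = d^4 - 4*d^3 - 23*d^2 - 46*d - 28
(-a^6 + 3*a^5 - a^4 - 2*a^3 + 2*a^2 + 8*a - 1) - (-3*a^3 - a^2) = -a^6 + 3*a^5 - a^4 + a^3 + 3*a^2 + 8*a - 1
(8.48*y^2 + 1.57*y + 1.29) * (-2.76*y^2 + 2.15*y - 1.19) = -23.4048*y^4 + 13.8988*y^3 - 10.2761*y^2 + 0.9052*y - 1.5351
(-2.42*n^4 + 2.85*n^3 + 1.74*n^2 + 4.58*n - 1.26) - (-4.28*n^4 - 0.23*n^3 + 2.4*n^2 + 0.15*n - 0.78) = 1.86*n^4 + 3.08*n^3 - 0.66*n^2 + 4.43*n - 0.48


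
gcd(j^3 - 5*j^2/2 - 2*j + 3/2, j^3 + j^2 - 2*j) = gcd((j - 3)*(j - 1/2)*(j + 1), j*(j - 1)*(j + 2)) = 1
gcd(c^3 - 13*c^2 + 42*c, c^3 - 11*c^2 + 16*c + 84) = c^2 - 13*c + 42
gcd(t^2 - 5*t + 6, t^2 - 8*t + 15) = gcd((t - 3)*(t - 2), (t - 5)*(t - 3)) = t - 3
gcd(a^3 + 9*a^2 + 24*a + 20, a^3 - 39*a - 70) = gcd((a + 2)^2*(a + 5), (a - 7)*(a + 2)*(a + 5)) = a^2 + 7*a + 10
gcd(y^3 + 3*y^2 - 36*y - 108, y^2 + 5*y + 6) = y + 3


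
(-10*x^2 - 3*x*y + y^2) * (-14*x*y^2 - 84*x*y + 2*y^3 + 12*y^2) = 140*x^3*y^2 + 840*x^3*y + 22*x^2*y^3 + 132*x^2*y^2 - 20*x*y^4 - 120*x*y^3 + 2*y^5 + 12*y^4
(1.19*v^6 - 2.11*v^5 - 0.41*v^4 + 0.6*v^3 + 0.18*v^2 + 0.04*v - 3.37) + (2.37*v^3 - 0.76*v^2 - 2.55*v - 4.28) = 1.19*v^6 - 2.11*v^5 - 0.41*v^4 + 2.97*v^3 - 0.58*v^2 - 2.51*v - 7.65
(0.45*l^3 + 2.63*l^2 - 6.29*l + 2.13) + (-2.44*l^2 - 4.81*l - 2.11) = 0.45*l^3 + 0.19*l^2 - 11.1*l + 0.02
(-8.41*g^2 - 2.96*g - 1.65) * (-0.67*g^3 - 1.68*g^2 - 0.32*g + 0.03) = 5.6347*g^5 + 16.112*g^4 + 8.7695*g^3 + 3.4669*g^2 + 0.4392*g - 0.0495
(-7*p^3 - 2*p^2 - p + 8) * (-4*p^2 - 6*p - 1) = 28*p^5 + 50*p^4 + 23*p^3 - 24*p^2 - 47*p - 8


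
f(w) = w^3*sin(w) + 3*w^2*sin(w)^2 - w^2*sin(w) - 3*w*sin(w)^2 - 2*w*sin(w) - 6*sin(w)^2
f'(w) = w^3*cos(w) + 6*w^2*sin(w)*cos(w) + 3*w^2*sin(w) - w^2*cos(w) + 6*w*sin(w)^2 - 6*w*sin(w)*cos(w) - 2*w*sin(w) - 2*w*cos(w) - 3*sin(w)^2 - 12*sin(w)*cos(w) - 2*sin(w)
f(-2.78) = 11.56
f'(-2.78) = 27.09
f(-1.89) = 15.58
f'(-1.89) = -16.55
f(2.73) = 4.28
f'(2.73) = -4.70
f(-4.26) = -28.67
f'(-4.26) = 21.59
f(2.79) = 3.94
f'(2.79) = -6.59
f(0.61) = -2.99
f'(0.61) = -8.41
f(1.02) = -6.03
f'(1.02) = -4.87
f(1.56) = -5.14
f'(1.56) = 8.45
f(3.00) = 1.93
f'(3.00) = -12.25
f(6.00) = -40.38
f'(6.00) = 92.55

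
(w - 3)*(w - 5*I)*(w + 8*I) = w^3 - 3*w^2 + 3*I*w^2 + 40*w - 9*I*w - 120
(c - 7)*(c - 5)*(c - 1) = c^3 - 13*c^2 + 47*c - 35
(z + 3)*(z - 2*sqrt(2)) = z^2 - 2*sqrt(2)*z + 3*z - 6*sqrt(2)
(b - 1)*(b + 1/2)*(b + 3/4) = b^3 + b^2/4 - 7*b/8 - 3/8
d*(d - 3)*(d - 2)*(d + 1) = d^4 - 4*d^3 + d^2 + 6*d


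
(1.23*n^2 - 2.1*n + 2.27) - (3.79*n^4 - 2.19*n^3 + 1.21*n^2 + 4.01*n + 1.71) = -3.79*n^4 + 2.19*n^3 + 0.02*n^2 - 6.11*n + 0.56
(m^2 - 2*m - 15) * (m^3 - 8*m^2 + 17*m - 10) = m^5 - 10*m^4 + 18*m^3 + 76*m^2 - 235*m + 150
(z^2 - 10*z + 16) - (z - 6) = z^2 - 11*z + 22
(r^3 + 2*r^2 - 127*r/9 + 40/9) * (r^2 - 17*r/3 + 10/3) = r^5 - 11*r^4/3 - 199*r^3/9 + 2459*r^2/27 - 650*r/9 + 400/27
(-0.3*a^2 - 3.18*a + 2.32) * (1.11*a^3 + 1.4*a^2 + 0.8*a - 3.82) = -0.333*a^5 - 3.9498*a^4 - 2.1168*a^3 + 1.85*a^2 + 14.0036*a - 8.8624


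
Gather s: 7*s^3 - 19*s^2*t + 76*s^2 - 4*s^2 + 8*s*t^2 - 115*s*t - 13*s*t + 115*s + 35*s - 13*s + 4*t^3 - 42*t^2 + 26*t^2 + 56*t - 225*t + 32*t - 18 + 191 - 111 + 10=7*s^3 + s^2*(72 - 19*t) + s*(8*t^2 - 128*t + 137) + 4*t^3 - 16*t^2 - 137*t + 72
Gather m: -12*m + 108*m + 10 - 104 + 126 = 96*m + 32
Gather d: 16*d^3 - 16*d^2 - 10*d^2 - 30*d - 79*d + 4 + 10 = 16*d^3 - 26*d^2 - 109*d + 14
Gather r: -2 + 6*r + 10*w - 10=6*r + 10*w - 12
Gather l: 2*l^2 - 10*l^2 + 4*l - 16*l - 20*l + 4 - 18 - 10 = -8*l^2 - 32*l - 24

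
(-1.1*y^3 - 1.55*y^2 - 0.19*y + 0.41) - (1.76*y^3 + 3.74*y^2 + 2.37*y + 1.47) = -2.86*y^3 - 5.29*y^2 - 2.56*y - 1.06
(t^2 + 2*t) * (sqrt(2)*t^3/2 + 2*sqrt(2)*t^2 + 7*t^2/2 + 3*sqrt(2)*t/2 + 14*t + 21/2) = sqrt(2)*t^5/2 + 7*t^4/2 + 3*sqrt(2)*t^4 + 11*sqrt(2)*t^3/2 + 21*t^3 + 3*sqrt(2)*t^2 + 77*t^2/2 + 21*t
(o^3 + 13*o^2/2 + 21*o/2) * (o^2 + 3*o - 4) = o^5 + 19*o^4/2 + 26*o^3 + 11*o^2/2 - 42*o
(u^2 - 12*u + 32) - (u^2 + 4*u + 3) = 29 - 16*u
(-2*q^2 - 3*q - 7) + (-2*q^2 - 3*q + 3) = -4*q^2 - 6*q - 4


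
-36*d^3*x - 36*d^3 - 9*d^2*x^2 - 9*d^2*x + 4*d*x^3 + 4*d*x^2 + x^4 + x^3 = (-3*d + x)*(3*d + x)*(4*d + x)*(x + 1)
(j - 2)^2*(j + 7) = j^3 + 3*j^2 - 24*j + 28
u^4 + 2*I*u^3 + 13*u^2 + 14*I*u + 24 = (u - 3*I)*(u - I)*(u + 2*I)*(u + 4*I)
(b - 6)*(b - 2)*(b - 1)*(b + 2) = b^4 - 7*b^3 + 2*b^2 + 28*b - 24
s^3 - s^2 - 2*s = s*(s - 2)*(s + 1)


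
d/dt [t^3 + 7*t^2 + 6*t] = 3*t^2 + 14*t + 6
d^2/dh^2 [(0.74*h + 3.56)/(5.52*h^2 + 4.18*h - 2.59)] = ((0.74*h + 3.56)*(11.04*h + 4.18)*(22.08*h + 8.36) - (24.5088*h + 45.4888)*(5.52*h^2 + 4.18*h - 2.59))/(5.52*h^2 + 4.18*h - 2.59)^3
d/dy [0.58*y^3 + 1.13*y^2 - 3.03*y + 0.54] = 1.74*y^2 + 2.26*y - 3.03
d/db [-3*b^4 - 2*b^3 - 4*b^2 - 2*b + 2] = -12*b^3 - 6*b^2 - 8*b - 2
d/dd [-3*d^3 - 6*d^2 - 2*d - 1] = -9*d^2 - 12*d - 2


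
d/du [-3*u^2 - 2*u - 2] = -6*u - 2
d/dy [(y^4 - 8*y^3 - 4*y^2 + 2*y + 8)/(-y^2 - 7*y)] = (-2*y^5 - 13*y^4 + 112*y^3 + 30*y^2 + 16*y + 56)/(y^2*(y^2 + 14*y + 49))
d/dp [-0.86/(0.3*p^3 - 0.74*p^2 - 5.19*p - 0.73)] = (0.774*p^2 - 1.2728*p - 4.4634)/(-0.3*p^3 + 0.74*p^2 + 5.19*p + 0.73)^2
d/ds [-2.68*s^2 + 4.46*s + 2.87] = 4.46 - 5.36*s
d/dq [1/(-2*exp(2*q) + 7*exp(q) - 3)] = (4*exp(q) - 7)*exp(q)/(2*exp(2*q) - 7*exp(q) + 3)^2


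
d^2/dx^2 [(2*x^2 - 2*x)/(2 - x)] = -8/(x^3 - 6*x^2 + 12*x - 8)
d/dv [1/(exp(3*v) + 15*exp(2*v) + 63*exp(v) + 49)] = 3*(-exp(2*v) - 10*exp(v) - 21)*exp(v)/(exp(3*v) + 15*exp(2*v) + 63*exp(v) + 49)^2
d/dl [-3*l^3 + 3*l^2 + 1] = 3*l*(2 - 3*l)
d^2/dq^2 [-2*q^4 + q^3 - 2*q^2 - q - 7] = -24*q^2 + 6*q - 4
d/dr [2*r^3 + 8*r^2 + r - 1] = 6*r^2 + 16*r + 1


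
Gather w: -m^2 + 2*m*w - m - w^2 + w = -m^2 - m - w^2 + w*(2*m + 1)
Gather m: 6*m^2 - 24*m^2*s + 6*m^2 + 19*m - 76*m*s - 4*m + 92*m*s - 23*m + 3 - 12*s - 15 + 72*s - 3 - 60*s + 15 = m^2*(12 - 24*s) + m*(16*s - 8)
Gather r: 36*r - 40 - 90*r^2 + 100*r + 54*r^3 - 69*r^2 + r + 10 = 54*r^3 - 159*r^2 + 137*r - 30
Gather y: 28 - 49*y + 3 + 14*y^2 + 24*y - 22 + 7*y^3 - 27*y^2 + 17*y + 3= 7*y^3 - 13*y^2 - 8*y + 12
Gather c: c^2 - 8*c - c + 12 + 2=c^2 - 9*c + 14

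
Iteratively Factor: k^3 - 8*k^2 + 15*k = (k)*(k^2 - 8*k + 15) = k*(k - 3)*(k - 5)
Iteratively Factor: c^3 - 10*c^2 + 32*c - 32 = (c - 2)*(c^2 - 8*c + 16) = (c - 4)*(c - 2)*(c - 4)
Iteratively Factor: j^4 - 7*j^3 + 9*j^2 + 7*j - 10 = (j - 1)*(j^3 - 6*j^2 + 3*j + 10) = (j - 5)*(j - 1)*(j^2 - j - 2) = (j - 5)*(j - 1)*(j + 1)*(j - 2)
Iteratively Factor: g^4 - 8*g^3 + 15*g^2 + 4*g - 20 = (g + 1)*(g^3 - 9*g^2 + 24*g - 20) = (g - 5)*(g + 1)*(g^2 - 4*g + 4) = (g - 5)*(g - 2)*(g + 1)*(g - 2)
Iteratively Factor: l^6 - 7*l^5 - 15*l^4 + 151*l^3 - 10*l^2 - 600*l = (l + 4)*(l^5 - 11*l^4 + 29*l^3 + 35*l^2 - 150*l) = (l - 5)*(l + 4)*(l^4 - 6*l^3 - l^2 + 30*l) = (l - 5)*(l + 2)*(l + 4)*(l^3 - 8*l^2 + 15*l) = (l - 5)*(l - 3)*(l + 2)*(l + 4)*(l^2 - 5*l) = l*(l - 5)*(l - 3)*(l + 2)*(l + 4)*(l - 5)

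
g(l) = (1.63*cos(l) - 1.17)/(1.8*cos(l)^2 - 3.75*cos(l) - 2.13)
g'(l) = (3.6*sin(l)*cos(l) - 3.75*sin(l))*(1.63*cos(l) - 1.17)/(1.8*cos(l)^2 - 3.75*cos(l) - 2.13)^2 - 1.63*sin(l)/(1.8*cos(l)^2 - 3.75*cos(l) - 2.13) = (2.934*cos(l)^2 - 4.212*cos(l) + 7.8594)*sin(l)/(3.24*cos(l)^4 - 13.5*cos(l)^3 + 6.3945*cos(l)^2 + 15.975*cos(l) + 4.5369)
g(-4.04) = -2.42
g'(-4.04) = 11.12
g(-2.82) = -0.89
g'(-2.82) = -0.49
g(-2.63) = -1.03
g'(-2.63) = -1.07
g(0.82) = 0.02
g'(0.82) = 0.31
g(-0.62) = -0.04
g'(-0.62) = -0.23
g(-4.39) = 2.22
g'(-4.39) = 15.53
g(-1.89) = 2.17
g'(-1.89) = -14.93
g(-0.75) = -0.01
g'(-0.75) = -0.28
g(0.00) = -0.11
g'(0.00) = 0.00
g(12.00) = -0.05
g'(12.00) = -0.21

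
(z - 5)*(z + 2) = z^2 - 3*z - 10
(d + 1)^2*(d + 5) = d^3 + 7*d^2 + 11*d + 5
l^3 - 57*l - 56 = (l - 8)*(l + 1)*(l + 7)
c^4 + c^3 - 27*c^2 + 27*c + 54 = (c - 3)^2*(c + 1)*(c + 6)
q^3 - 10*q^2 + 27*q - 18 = (q - 6)*(q - 3)*(q - 1)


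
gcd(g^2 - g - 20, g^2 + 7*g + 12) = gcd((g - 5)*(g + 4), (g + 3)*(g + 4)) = g + 4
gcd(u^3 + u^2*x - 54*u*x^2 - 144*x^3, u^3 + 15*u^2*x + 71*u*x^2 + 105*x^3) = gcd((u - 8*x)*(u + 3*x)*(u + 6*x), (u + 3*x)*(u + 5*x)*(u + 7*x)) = u + 3*x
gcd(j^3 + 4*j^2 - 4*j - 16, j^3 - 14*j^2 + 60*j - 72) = j - 2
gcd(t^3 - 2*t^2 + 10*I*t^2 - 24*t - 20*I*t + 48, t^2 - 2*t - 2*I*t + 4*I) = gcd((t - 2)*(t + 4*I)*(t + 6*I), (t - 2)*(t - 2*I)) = t - 2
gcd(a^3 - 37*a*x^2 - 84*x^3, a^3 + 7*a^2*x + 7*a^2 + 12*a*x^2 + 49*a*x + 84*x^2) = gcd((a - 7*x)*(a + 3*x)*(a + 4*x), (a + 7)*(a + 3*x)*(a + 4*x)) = a^2 + 7*a*x + 12*x^2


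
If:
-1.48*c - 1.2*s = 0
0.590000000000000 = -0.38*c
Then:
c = -1.55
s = 1.91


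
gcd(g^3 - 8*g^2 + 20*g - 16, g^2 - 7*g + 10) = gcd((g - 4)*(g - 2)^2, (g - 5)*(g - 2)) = g - 2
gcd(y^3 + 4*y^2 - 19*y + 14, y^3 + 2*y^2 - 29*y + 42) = y^2 + 5*y - 14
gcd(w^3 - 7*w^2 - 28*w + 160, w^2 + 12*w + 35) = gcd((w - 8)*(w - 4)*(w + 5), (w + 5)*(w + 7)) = w + 5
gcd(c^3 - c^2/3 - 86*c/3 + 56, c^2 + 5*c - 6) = c + 6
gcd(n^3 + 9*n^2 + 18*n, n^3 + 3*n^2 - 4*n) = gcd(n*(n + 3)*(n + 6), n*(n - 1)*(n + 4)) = n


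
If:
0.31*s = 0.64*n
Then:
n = 0.484375*s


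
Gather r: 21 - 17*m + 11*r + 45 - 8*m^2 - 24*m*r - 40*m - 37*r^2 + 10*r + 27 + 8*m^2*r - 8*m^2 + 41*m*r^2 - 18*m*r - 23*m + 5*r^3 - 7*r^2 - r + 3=-16*m^2 - 80*m + 5*r^3 + r^2*(41*m - 44) + r*(8*m^2 - 42*m + 20) + 96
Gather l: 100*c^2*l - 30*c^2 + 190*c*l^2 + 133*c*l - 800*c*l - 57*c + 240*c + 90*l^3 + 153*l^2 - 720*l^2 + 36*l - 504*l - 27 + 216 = -30*c^2 + 183*c + 90*l^3 + l^2*(190*c - 567) + l*(100*c^2 - 667*c - 468) + 189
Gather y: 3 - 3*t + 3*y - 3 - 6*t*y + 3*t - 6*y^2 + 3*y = -6*y^2 + y*(6 - 6*t)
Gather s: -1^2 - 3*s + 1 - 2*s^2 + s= -2*s^2 - 2*s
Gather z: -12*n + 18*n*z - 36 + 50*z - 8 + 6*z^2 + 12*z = -12*n + 6*z^2 + z*(18*n + 62) - 44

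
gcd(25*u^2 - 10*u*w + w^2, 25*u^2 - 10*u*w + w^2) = 25*u^2 - 10*u*w + w^2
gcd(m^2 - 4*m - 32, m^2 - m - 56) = m - 8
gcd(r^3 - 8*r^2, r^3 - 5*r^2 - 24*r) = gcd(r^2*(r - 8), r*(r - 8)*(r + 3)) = r^2 - 8*r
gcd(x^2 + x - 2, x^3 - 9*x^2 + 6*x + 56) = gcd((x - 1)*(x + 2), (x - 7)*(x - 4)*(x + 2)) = x + 2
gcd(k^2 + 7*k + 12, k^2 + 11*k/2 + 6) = k + 4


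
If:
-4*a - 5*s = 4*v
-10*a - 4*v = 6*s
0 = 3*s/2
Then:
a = 0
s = 0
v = 0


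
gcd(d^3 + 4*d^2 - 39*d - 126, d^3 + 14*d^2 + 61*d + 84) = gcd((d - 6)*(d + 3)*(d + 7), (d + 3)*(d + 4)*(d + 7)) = d^2 + 10*d + 21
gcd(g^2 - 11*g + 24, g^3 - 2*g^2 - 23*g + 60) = g - 3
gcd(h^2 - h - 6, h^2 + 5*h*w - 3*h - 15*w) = h - 3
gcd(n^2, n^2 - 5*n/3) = n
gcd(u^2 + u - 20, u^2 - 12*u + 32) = u - 4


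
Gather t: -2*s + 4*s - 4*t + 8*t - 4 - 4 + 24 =2*s + 4*t + 16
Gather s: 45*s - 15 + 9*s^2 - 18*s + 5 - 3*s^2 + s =6*s^2 + 28*s - 10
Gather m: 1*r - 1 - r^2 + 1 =-r^2 + r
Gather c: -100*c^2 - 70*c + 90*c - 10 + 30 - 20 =-100*c^2 + 20*c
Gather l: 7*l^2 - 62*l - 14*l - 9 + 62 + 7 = 7*l^2 - 76*l + 60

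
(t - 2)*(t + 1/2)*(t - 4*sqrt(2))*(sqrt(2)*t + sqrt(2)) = sqrt(2)*t^4 - 8*t^3 - sqrt(2)*t^3/2 - 5*sqrt(2)*t^2/2 + 4*t^2 - sqrt(2)*t + 20*t + 8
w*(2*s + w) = 2*s*w + w^2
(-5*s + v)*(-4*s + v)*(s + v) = 20*s^3 + 11*s^2*v - 8*s*v^2 + v^3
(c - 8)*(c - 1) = c^2 - 9*c + 8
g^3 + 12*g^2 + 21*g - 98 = (g - 2)*(g + 7)^2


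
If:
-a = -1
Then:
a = 1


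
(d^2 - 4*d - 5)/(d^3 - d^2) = (d^2 - 4*d - 5)/(d^2*(d - 1))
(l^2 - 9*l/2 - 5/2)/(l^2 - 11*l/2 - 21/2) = (-2*l^2 + 9*l + 5)/(-2*l^2 + 11*l + 21)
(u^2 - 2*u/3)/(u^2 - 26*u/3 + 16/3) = u/(u - 8)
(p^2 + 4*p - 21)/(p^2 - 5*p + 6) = (p + 7)/(p - 2)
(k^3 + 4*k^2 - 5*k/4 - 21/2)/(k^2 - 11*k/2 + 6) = (k^2 + 11*k/2 + 7)/(k - 4)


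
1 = 1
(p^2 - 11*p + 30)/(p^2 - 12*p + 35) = (p - 6)/(p - 7)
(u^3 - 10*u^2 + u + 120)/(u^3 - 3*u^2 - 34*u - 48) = (u - 5)/(u + 2)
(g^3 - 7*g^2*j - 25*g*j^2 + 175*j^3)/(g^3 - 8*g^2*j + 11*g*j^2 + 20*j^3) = (g^2 - 2*g*j - 35*j^2)/(g^2 - 3*g*j - 4*j^2)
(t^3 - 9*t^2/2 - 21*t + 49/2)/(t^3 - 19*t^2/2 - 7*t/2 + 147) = (t - 1)/(t - 6)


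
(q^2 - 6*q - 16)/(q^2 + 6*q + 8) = (q - 8)/(q + 4)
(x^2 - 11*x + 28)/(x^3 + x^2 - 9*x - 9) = (x^2 - 11*x + 28)/(x^3 + x^2 - 9*x - 9)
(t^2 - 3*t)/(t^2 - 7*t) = (t - 3)/(t - 7)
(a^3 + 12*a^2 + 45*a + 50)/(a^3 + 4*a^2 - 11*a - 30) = (a + 5)/(a - 3)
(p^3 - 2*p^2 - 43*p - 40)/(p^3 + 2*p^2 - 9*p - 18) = (p^3 - 2*p^2 - 43*p - 40)/(p^3 + 2*p^2 - 9*p - 18)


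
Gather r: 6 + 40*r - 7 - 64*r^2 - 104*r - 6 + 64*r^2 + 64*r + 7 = 0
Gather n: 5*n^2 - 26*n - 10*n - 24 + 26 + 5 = 5*n^2 - 36*n + 7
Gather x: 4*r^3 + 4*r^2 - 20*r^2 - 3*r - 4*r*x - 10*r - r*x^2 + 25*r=4*r^3 - 16*r^2 - r*x^2 - 4*r*x + 12*r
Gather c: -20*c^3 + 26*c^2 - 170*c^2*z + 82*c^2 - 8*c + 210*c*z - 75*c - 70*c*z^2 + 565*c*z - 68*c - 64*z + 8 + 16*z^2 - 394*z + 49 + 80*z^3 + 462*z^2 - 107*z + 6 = -20*c^3 + c^2*(108 - 170*z) + c*(-70*z^2 + 775*z - 151) + 80*z^3 + 478*z^2 - 565*z + 63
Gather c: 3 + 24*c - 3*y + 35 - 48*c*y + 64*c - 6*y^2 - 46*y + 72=c*(88 - 48*y) - 6*y^2 - 49*y + 110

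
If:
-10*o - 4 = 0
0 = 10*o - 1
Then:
No Solution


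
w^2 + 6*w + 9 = (w + 3)^2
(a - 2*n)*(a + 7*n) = a^2 + 5*a*n - 14*n^2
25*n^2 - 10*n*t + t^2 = (-5*n + t)^2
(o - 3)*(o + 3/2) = o^2 - 3*o/2 - 9/2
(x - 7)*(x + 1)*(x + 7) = x^3 + x^2 - 49*x - 49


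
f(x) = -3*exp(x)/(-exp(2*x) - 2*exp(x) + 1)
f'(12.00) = 0.00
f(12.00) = 0.00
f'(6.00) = -0.00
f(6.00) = 0.01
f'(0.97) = -0.50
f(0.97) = 0.70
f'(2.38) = -0.20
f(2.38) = 0.24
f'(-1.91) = -0.98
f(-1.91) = -0.65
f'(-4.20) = -0.05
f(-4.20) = -0.05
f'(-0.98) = -109.08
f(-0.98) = -10.38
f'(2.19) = -0.23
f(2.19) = 0.28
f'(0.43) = -0.79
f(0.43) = 1.04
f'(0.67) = -0.62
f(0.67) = 0.87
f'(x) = -3*(2*exp(2*x) + 2*exp(x))*exp(x)/(-exp(2*x) - 2*exp(x) + 1)^2 - 3*exp(x)/(-exp(2*x) - 2*exp(x) + 1) = -3*(exp(2*x) + 1)*exp(x)/(exp(4*x) + 4*exp(3*x) + 2*exp(2*x) - 4*exp(x) + 1)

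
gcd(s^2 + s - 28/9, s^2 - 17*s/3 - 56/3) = s + 7/3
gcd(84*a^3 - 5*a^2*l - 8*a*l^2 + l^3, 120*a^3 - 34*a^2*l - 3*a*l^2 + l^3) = 4*a - l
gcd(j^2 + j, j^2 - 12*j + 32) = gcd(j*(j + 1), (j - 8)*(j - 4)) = 1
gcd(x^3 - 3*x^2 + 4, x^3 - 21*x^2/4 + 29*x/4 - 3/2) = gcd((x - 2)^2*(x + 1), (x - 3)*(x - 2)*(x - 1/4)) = x - 2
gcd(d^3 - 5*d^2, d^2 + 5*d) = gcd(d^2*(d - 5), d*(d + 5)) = d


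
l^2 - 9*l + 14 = (l - 7)*(l - 2)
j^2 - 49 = (j - 7)*(j + 7)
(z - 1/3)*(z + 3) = z^2 + 8*z/3 - 1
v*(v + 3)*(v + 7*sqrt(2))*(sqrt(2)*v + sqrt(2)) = sqrt(2)*v^4 + 4*sqrt(2)*v^3 + 14*v^3 + 3*sqrt(2)*v^2 + 56*v^2 + 42*v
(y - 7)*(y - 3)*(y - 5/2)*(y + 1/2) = y^4 - 12*y^3 + 159*y^2/4 - 59*y/2 - 105/4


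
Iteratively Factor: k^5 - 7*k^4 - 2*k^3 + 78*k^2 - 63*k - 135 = (k - 3)*(k^4 - 4*k^3 - 14*k^2 + 36*k + 45) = (k - 3)*(k + 3)*(k^3 - 7*k^2 + 7*k + 15) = (k - 3)^2*(k + 3)*(k^2 - 4*k - 5) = (k - 3)^2*(k + 1)*(k + 3)*(k - 5)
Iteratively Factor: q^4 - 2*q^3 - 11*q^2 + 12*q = (q)*(q^3 - 2*q^2 - 11*q + 12) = q*(q - 1)*(q^2 - q - 12) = q*(q - 4)*(q - 1)*(q + 3)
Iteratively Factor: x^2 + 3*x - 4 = (x + 4)*(x - 1)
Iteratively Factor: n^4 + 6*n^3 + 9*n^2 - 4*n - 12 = (n + 3)*(n^3 + 3*n^2 - 4) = (n - 1)*(n + 3)*(n^2 + 4*n + 4) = (n - 1)*(n + 2)*(n + 3)*(n + 2)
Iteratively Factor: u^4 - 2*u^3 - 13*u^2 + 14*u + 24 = (u - 2)*(u^3 - 13*u - 12) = (u - 4)*(u - 2)*(u^2 + 4*u + 3) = (u - 4)*(u - 2)*(u + 1)*(u + 3)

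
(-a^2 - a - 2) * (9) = -9*a^2 - 9*a - 18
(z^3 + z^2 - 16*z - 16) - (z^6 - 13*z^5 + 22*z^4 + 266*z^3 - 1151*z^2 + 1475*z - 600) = -z^6 + 13*z^5 - 22*z^4 - 265*z^3 + 1152*z^2 - 1491*z + 584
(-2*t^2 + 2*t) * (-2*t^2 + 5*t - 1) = 4*t^4 - 14*t^3 + 12*t^2 - 2*t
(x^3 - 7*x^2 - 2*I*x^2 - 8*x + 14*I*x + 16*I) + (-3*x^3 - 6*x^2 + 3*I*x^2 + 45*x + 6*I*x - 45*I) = -2*x^3 - 13*x^2 + I*x^2 + 37*x + 20*I*x - 29*I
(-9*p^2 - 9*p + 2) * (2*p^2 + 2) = -18*p^4 - 18*p^3 - 14*p^2 - 18*p + 4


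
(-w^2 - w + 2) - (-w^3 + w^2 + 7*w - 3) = w^3 - 2*w^2 - 8*w + 5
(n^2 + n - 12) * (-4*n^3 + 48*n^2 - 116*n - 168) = -4*n^5 + 44*n^4 - 20*n^3 - 860*n^2 + 1224*n + 2016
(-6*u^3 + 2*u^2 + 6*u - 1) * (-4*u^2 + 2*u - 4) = 24*u^5 - 20*u^4 + 4*u^3 + 8*u^2 - 26*u + 4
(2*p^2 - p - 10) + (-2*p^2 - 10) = -p - 20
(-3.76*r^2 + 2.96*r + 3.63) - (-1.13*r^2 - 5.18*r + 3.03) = -2.63*r^2 + 8.14*r + 0.6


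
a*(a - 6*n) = a^2 - 6*a*n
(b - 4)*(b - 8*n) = b^2 - 8*b*n - 4*b + 32*n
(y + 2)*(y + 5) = y^2 + 7*y + 10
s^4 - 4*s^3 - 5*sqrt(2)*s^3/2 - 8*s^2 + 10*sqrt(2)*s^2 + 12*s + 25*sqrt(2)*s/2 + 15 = (s - 5)*(s + 1)*(s - 3*sqrt(2))*(s + sqrt(2)/2)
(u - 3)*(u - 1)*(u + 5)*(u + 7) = u^4 + 8*u^3 - 10*u^2 - 104*u + 105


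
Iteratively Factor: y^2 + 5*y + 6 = (y + 3)*(y + 2)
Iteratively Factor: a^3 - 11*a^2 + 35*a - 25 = (a - 5)*(a^2 - 6*a + 5) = (a - 5)^2*(a - 1)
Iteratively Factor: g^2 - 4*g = (g)*(g - 4)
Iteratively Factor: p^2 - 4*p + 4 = (p - 2)*(p - 2)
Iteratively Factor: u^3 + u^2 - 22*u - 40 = (u - 5)*(u^2 + 6*u + 8) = (u - 5)*(u + 2)*(u + 4)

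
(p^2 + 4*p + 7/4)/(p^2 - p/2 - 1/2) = (p + 7/2)/(p - 1)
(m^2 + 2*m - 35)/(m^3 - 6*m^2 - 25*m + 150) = (m + 7)/(m^2 - m - 30)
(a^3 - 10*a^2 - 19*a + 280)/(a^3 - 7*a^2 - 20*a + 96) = (a^2 - 2*a - 35)/(a^2 + a - 12)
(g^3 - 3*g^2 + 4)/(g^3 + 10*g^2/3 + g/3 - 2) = 3*(g^2 - 4*g + 4)/(3*g^2 + 7*g - 6)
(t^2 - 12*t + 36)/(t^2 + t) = (t^2 - 12*t + 36)/(t*(t + 1))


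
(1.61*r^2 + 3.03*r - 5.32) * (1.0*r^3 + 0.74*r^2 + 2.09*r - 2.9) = 1.61*r^5 + 4.2214*r^4 + 0.2871*r^3 - 2.2731*r^2 - 19.9058*r + 15.428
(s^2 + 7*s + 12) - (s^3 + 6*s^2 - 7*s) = -s^3 - 5*s^2 + 14*s + 12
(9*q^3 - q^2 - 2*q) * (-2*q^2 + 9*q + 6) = -18*q^5 + 83*q^4 + 49*q^3 - 24*q^2 - 12*q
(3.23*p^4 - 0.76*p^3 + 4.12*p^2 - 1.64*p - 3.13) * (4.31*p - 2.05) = 13.9213*p^5 - 9.8971*p^4 + 19.3152*p^3 - 15.5144*p^2 - 10.1283*p + 6.4165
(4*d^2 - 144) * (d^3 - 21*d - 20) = 4*d^5 - 228*d^3 - 80*d^2 + 3024*d + 2880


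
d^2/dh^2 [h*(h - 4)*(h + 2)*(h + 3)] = 12*h^2 + 6*h - 28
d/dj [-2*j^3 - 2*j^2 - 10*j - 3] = -6*j^2 - 4*j - 10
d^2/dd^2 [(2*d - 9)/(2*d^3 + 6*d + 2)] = 3*(3*(2*d - 9)*(d^2 + 1)^2 - (2*d^2 + d*(2*d - 9) + 2)*(d^3 + 3*d + 1))/(d^3 + 3*d + 1)^3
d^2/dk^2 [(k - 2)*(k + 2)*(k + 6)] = 6*k + 12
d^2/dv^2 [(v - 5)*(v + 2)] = 2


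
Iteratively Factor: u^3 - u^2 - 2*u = (u)*(u^2 - u - 2) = u*(u + 1)*(u - 2)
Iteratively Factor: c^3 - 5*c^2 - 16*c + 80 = (c + 4)*(c^2 - 9*c + 20) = (c - 5)*(c + 4)*(c - 4)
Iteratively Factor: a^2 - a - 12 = (a + 3)*(a - 4)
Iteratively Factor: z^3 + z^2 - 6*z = (z + 3)*(z^2 - 2*z) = (z - 2)*(z + 3)*(z)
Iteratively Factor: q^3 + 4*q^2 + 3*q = (q)*(q^2 + 4*q + 3) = q*(q + 1)*(q + 3)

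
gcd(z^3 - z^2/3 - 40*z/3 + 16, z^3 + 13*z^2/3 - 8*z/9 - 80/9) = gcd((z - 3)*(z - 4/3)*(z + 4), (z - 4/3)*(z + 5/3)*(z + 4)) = z^2 + 8*z/3 - 16/3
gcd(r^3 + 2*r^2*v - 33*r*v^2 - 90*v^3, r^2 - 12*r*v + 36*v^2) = r - 6*v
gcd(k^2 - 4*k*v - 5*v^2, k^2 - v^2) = k + v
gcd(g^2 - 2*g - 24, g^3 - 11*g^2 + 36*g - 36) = g - 6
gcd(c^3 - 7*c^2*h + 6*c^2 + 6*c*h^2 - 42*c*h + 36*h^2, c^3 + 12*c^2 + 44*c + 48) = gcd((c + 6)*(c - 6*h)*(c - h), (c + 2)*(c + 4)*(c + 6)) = c + 6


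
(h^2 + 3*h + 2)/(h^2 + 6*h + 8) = (h + 1)/(h + 4)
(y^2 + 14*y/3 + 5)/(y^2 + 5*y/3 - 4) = (3*y + 5)/(3*y - 4)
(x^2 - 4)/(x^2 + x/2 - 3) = 2*(x - 2)/(2*x - 3)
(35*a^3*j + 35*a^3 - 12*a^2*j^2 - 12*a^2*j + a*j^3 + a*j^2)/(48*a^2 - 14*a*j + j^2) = a*(35*a^2*j + 35*a^2 - 12*a*j^2 - 12*a*j + j^3 + j^2)/(48*a^2 - 14*a*j + j^2)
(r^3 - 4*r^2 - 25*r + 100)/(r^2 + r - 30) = (r^2 + r - 20)/(r + 6)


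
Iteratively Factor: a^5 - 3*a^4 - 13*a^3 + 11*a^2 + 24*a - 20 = (a - 5)*(a^4 + 2*a^3 - 3*a^2 - 4*a + 4) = (a - 5)*(a - 1)*(a^3 + 3*a^2 - 4) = (a - 5)*(a - 1)*(a + 2)*(a^2 + a - 2) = (a - 5)*(a - 1)*(a + 2)^2*(a - 1)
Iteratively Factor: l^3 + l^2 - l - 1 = (l - 1)*(l^2 + 2*l + 1) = (l - 1)*(l + 1)*(l + 1)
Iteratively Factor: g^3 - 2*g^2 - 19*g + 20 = (g + 4)*(g^2 - 6*g + 5) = (g - 5)*(g + 4)*(g - 1)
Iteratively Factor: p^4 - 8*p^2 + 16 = (p + 2)*(p^3 - 2*p^2 - 4*p + 8) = (p + 2)^2*(p^2 - 4*p + 4) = (p - 2)*(p + 2)^2*(p - 2)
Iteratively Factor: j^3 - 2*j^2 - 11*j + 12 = (j + 3)*(j^2 - 5*j + 4) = (j - 4)*(j + 3)*(j - 1)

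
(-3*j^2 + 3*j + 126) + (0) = -3*j^2 + 3*j + 126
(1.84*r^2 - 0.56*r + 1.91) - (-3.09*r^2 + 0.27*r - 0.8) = 4.93*r^2 - 0.83*r + 2.71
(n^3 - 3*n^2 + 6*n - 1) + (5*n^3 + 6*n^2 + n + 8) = 6*n^3 + 3*n^2 + 7*n + 7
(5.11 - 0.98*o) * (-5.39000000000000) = 5.2822*o - 27.5429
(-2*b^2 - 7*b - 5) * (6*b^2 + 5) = -12*b^4 - 42*b^3 - 40*b^2 - 35*b - 25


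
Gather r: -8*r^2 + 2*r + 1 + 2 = -8*r^2 + 2*r + 3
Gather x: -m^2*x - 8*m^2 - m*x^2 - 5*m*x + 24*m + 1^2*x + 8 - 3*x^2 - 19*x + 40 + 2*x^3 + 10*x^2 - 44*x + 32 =-8*m^2 + 24*m + 2*x^3 + x^2*(7 - m) + x*(-m^2 - 5*m - 62) + 80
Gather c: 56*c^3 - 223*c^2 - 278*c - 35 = 56*c^3 - 223*c^2 - 278*c - 35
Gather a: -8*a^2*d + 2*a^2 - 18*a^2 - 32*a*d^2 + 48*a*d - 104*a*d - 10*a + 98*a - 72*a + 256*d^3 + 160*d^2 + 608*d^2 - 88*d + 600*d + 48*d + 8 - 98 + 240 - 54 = a^2*(-8*d - 16) + a*(-32*d^2 - 56*d + 16) + 256*d^3 + 768*d^2 + 560*d + 96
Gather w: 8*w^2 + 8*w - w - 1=8*w^2 + 7*w - 1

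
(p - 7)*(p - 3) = p^2 - 10*p + 21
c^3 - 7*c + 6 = (c - 2)*(c - 1)*(c + 3)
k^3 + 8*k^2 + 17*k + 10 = (k + 1)*(k + 2)*(k + 5)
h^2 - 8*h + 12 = (h - 6)*(h - 2)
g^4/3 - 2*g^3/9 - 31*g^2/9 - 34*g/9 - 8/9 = (g/3 + 1/3)*(g - 4)*(g + 1/3)*(g + 2)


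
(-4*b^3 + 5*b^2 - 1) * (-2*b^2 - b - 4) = 8*b^5 - 6*b^4 + 11*b^3 - 18*b^2 + b + 4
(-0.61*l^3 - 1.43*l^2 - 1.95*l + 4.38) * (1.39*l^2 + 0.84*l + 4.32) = -0.8479*l^5 - 2.5001*l^4 - 6.5469*l^3 - 1.7274*l^2 - 4.7448*l + 18.9216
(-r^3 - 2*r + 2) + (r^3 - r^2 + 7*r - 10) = -r^2 + 5*r - 8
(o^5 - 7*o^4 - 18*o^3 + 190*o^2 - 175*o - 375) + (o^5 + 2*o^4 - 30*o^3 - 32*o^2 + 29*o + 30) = 2*o^5 - 5*o^4 - 48*o^3 + 158*o^2 - 146*o - 345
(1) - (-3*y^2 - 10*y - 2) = 3*y^2 + 10*y + 3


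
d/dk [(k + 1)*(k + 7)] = 2*k + 8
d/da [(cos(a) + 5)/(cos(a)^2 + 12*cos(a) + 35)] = sin(a)/(cos(a) + 7)^2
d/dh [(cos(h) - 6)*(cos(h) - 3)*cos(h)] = 3*(sin(h)^2 + 6*cos(h) - 7)*sin(h)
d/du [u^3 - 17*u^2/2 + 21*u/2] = 3*u^2 - 17*u + 21/2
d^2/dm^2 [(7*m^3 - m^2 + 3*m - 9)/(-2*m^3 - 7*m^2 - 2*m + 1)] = 4*(51*m^6 + 24*m^5 - 3*m^4 + 398*m^3 + 729*m^2 + 174*m + 47)/(8*m^9 + 84*m^8 + 318*m^7 + 499*m^6 + 234*m^5 - 87*m^4 - 70*m^3 + 9*m^2 + 6*m - 1)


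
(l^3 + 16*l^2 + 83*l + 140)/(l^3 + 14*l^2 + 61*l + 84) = (l + 5)/(l + 3)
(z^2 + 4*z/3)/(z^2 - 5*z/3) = (3*z + 4)/(3*z - 5)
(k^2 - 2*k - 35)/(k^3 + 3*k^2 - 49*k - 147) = (k + 5)/(k^2 + 10*k + 21)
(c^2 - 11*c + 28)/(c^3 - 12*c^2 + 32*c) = (c - 7)/(c*(c - 8))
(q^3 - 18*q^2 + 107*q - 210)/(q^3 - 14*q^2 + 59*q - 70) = (q - 6)/(q - 2)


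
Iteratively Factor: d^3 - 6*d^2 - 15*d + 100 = (d - 5)*(d^2 - d - 20) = (d - 5)*(d + 4)*(d - 5)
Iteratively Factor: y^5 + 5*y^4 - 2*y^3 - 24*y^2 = (y)*(y^4 + 5*y^3 - 2*y^2 - 24*y) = y*(y - 2)*(y^3 + 7*y^2 + 12*y) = y*(y - 2)*(y + 3)*(y^2 + 4*y) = y^2*(y - 2)*(y + 3)*(y + 4)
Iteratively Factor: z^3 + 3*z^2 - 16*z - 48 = (z + 3)*(z^2 - 16) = (z - 4)*(z + 3)*(z + 4)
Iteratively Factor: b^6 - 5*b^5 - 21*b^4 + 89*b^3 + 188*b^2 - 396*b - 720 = (b - 3)*(b^5 - 2*b^4 - 27*b^3 + 8*b^2 + 212*b + 240) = (b - 3)*(b + 2)*(b^4 - 4*b^3 - 19*b^2 + 46*b + 120) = (b - 3)*(b + 2)*(b + 3)*(b^3 - 7*b^2 + 2*b + 40) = (b - 5)*(b - 3)*(b + 2)*(b + 3)*(b^2 - 2*b - 8) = (b - 5)*(b - 4)*(b - 3)*(b + 2)*(b + 3)*(b + 2)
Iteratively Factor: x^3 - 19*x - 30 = (x + 2)*(x^2 - 2*x - 15) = (x - 5)*(x + 2)*(x + 3)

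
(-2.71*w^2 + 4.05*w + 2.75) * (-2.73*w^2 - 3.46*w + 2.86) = 7.3983*w^4 - 1.6799*w^3 - 29.2711*w^2 + 2.068*w + 7.865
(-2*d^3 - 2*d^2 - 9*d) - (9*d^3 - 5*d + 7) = -11*d^3 - 2*d^2 - 4*d - 7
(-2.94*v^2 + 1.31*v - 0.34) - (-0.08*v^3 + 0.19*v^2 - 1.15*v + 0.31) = 0.08*v^3 - 3.13*v^2 + 2.46*v - 0.65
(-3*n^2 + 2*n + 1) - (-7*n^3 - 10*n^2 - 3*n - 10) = 7*n^3 + 7*n^2 + 5*n + 11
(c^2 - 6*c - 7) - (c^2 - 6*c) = -7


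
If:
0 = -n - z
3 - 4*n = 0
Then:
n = 3/4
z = -3/4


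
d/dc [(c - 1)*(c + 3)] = 2*c + 2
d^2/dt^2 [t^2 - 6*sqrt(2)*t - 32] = 2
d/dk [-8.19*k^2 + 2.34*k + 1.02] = 2.34 - 16.38*k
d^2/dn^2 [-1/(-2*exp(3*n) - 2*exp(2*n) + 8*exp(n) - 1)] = 2*((-9*exp(2*n) - 4*exp(n) + 4)*(2*exp(3*n) + 2*exp(2*n) - 8*exp(n) + 1) + 4*(3*exp(2*n) + 2*exp(n) - 4)^2*exp(n))*exp(n)/(2*exp(3*n) + 2*exp(2*n) - 8*exp(n) + 1)^3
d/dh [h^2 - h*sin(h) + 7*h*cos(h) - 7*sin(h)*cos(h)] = -7*h*sin(h) - h*cos(h) + 2*h - sin(h) + 7*cos(h) - 7*cos(2*h)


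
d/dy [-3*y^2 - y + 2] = -6*y - 1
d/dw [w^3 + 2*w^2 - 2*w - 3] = 3*w^2 + 4*w - 2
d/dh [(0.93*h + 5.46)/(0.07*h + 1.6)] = (0.077406*h + 1.76928)/(0.07*h + 1.6)^3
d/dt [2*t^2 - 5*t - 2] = 4*t - 5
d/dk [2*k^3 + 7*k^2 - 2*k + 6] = 6*k^2 + 14*k - 2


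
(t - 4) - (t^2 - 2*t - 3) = -t^2 + 3*t - 1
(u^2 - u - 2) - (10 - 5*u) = u^2 + 4*u - 12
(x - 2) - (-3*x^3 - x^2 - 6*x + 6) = 3*x^3 + x^2 + 7*x - 8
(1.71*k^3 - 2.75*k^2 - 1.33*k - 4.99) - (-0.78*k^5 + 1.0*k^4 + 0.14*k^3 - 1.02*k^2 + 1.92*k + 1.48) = 0.78*k^5 - 1.0*k^4 + 1.57*k^3 - 1.73*k^2 - 3.25*k - 6.47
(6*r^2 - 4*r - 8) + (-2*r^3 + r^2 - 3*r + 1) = -2*r^3 + 7*r^2 - 7*r - 7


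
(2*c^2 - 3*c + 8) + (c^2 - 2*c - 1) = 3*c^2 - 5*c + 7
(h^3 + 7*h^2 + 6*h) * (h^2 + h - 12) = h^5 + 8*h^4 + h^3 - 78*h^2 - 72*h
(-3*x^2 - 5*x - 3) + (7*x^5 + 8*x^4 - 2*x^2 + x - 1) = 7*x^5 + 8*x^4 - 5*x^2 - 4*x - 4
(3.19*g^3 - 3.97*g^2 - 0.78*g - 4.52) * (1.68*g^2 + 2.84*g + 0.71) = 5.3592*g^5 + 2.39*g^4 - 10.3203*g^3 - 12.6275*g^2 - 13.3906*g - 3.2092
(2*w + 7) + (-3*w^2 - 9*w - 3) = -3*w^2 - 7*w + 4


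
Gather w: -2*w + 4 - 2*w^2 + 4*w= -2*w^2 + 2*w + 4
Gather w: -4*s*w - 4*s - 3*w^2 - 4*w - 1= -4*s - 3*w^2 + w*(-4*s - 4) - 1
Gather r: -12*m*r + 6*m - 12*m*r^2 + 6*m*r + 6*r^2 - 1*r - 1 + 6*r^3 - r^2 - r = 6*m + 6*r^3 + r^2*(5 - 12*m) + r*(-6*m - 2) - 1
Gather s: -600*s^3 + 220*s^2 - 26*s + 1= -600*s^3 + 220*s^2 - 26*s + 1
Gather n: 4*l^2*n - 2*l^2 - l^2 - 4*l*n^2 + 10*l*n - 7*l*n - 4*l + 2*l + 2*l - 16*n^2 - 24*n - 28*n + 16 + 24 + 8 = -3*l^2 + n^2*(-4*l - 16) + n*(4*l^2 + 3*l - 52) + 48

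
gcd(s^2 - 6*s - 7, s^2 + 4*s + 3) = s + 1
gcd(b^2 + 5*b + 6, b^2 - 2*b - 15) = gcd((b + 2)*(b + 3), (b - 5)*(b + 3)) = b + 3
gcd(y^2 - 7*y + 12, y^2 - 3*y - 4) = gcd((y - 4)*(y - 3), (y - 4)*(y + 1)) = y - 4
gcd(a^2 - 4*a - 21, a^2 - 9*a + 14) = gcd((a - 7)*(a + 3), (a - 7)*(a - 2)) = a - 7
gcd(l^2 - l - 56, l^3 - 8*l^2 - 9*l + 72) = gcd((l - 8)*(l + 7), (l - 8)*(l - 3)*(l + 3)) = l - 8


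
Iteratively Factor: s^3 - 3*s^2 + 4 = (s + 1)*(s^2 - 4*s + 4) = (s - 2)*(s + 1)*(s - 2)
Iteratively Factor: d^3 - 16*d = (d + 4)*(d^2 - 4*d) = d*(d + 4)*(d - 4)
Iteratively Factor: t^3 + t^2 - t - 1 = (t - 1)*(t^2 + 2*t + 1) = (t - 1)*(t + 1)*(t + 1)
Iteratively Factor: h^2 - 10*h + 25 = (h - 5)*(h - 5)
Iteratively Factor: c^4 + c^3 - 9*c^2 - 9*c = (c + 1)*(c^3 - 9*c) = (c - 3)*(c + 1)*(c^2 + 3*c) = c*(c - 3)*(c + 1)*(c + 3)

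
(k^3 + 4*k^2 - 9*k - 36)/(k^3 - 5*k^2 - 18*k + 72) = (k + 3)/(k - 6)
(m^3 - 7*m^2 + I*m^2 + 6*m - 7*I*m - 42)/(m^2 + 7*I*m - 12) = (m^2 - m*(7 + 2*I) + 14*I)/(m + 4*I)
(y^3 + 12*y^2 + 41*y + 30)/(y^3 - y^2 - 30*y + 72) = (y^2 + 6*y + 5)/(y^2 - 7*y + 12)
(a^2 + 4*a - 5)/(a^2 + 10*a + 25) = (a - 1)/(a + 5)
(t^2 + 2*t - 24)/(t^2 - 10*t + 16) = (t^2 + 2*t - 24)/(t^2 - 10*t + 16)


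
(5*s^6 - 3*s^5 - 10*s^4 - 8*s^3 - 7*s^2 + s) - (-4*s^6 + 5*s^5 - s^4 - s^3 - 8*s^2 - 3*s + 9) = 9*s^6 - 8*s^5 - 9*s^4 - 7*s^3 + s^2 + 4*s - 9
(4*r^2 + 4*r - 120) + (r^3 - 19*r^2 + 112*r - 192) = r^3 - 15*r^2 + 116*r - 312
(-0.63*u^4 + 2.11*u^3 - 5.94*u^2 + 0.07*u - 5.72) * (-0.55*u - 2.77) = 0.3465*u^5 + 0.5846*u^4 - 2.5777*u^3 + 16.4153*u^2 + 2.9521*u + 15.8444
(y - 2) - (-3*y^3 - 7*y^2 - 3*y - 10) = 3*y^3 + 7*y^2 + 4*y + 8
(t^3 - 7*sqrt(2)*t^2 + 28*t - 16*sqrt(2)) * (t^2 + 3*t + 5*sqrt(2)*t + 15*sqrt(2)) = t^5 - 2*sqrt(2)*t^4 + 3*t^4 - 42*t^3 - 6*sqrt(2)*t^3 - 126*t^2 + 124*sqrt(2)*t^2 - 160*t + 372*sqrt(2)*t - 480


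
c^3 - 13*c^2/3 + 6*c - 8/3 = (c - 2)*(c - 4/3)*(c - 1)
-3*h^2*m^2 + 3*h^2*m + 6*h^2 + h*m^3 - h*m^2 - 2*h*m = (-3*h + m)*(m - 2)*(h*m + h)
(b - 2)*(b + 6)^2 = b^3 + 10*b^2 + 12*b - 72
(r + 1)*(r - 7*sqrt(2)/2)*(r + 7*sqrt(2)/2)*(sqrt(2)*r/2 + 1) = sqrt(2)*r^4/2 + sqrt(2)*r^3/2 + r^3 - 49*sqrt(2)*r^2/4 + r^2 - 49*r/2 - 49*sqrt(2)*r/4 - 49/2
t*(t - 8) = t^2 - 8*t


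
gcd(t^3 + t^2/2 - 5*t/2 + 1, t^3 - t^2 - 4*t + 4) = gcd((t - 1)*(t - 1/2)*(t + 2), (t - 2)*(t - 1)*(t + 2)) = t^2 + t - 2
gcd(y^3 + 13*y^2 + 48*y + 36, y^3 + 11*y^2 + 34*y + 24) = y^2 + 7*y + 6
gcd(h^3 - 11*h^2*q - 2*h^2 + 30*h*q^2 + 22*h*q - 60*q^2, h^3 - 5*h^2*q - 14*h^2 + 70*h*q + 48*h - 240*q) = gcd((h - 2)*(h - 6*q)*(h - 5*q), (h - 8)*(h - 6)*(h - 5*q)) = -h + 5*q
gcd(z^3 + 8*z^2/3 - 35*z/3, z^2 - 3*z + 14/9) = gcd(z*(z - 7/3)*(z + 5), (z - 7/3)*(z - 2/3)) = z - 7/3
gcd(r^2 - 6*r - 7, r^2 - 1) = r + 1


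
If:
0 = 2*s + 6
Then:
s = -3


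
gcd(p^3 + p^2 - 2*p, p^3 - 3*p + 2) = p^2 + p - 2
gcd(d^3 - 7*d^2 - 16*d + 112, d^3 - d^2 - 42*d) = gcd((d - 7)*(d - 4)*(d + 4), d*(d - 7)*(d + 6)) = d - 7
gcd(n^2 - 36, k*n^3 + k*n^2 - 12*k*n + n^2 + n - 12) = 1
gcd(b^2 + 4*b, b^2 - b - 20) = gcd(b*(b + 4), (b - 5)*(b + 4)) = b + 4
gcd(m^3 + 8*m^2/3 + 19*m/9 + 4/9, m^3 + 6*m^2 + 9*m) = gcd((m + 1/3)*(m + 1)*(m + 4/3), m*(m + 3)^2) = 1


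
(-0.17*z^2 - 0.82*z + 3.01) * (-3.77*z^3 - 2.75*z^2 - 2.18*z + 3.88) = 0.6409*z^5 + 3.5589*z^4 - 8.7221*z^3 - 7.1495*z^2 - 9.7434*z + 11.6788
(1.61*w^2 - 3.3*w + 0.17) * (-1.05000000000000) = -1.6905*w^2 + 3.465*w - 0.1785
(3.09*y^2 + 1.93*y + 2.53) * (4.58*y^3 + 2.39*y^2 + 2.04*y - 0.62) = 14.1522*y^5 + 16.2245*y^4 + 22.5037*y^3 + 8.0681*y^2 + 3.9646*y - 1.5686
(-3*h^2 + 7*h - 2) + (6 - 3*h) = -3*h^2 + 4*h + 4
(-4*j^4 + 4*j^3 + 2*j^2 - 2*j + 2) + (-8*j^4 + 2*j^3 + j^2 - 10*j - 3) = -12*j^4 + 6*j^3 + 3*j^2 - 12*j - 1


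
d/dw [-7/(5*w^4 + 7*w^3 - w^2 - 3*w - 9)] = 7*(20*w^3 + 21*w^2 - 2*w - 3)/(-5*w^4 - 7*w^3 + w^2 + 3*w + 9)^2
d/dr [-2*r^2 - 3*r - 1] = -4*r - 3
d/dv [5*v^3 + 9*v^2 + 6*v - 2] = 15*v^2 + 18*v + 6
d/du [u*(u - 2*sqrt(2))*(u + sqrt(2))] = 3*u^2 - 2*sqrt(2)*u - 4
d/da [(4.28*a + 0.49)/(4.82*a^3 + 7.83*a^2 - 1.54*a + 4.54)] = (-41.2592*a^3 - 40.5978*a^2 - 7.6734*a + 20.1858)/(23.2324*a^6 + 75.4812*a^5 + 46.4633*a^4 + 19.6492*a^3 + 73.468*a^2 - 13.9832*a + 20.6116)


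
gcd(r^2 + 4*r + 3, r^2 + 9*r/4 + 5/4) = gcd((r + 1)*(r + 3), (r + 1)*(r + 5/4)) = r + 1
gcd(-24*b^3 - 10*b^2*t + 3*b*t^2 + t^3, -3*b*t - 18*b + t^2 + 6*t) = -3*b + t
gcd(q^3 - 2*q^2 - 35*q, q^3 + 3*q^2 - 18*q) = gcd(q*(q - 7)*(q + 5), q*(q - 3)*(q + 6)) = q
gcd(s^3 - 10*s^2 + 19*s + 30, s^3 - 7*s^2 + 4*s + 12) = s^2 - 5*s - 6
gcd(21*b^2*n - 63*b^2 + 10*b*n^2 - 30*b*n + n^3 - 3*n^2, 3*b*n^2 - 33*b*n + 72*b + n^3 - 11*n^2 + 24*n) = 3*b*n - 9*b + n^2 - 3*n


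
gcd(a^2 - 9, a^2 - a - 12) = a + 3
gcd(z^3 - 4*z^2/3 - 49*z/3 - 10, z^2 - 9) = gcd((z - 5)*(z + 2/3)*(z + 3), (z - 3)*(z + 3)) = z + 3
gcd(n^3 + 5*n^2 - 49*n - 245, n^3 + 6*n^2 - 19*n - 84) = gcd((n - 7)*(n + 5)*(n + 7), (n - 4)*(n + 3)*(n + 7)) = n + 7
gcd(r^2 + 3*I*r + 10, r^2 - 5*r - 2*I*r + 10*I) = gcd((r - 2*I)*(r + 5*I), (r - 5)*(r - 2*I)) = r - 2*I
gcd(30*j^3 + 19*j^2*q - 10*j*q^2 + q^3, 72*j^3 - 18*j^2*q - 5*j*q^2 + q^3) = -6*j + q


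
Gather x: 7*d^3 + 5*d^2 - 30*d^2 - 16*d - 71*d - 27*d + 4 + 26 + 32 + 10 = 7*d^3 - 25*d^2 - 114*d + 72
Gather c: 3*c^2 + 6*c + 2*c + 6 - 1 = 3*c^2 + 8*c + 5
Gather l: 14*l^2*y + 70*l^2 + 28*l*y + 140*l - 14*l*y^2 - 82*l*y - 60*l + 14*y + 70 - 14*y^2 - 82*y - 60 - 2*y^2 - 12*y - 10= l^2*(14*y + 70) + l*(-14*y^2 - 54*y + 80) - 16*y^2 - 80*y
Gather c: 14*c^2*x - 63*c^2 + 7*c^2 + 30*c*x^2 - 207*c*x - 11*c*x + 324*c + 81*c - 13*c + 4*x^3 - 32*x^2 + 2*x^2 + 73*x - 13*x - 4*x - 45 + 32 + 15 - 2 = c^2*(14*x - 56) + c*(30*x^2 - 218*x + 392) + 4*x^3 - 30*x^2 + 56*x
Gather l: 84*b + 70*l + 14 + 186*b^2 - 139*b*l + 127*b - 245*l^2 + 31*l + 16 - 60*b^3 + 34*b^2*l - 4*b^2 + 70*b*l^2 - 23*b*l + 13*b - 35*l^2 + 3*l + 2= -60*b^3 + 182*b^2 + 224*b + l^2*(70*b - 280) + l*(34*b^2 - 162*b + 104) + 32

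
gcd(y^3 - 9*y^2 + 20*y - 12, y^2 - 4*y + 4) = y - 2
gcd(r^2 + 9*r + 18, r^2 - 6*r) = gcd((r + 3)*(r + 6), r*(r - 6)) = 1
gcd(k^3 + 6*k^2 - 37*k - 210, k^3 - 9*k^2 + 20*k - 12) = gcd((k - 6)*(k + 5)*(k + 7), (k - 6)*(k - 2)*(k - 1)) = k - 6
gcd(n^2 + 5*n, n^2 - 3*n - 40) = n + 5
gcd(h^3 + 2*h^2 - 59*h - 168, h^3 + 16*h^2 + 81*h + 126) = h^2 + 10*h + 21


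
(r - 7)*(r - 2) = r^2 - 9*r + 14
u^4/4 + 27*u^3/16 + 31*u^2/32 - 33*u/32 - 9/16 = (u/4 + 1/4)*(u - 3/4)*(u + 1/2)*(u + 6)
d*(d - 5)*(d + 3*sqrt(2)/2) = d^3 - 5*d^2 + 3*sqrt(2)*d^2/2 - 15*sqrt(2)*d/2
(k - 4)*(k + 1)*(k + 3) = k^3 - 13*k - 12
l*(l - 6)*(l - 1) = l^3 - 7*l^2 + 6*l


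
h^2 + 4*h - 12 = (h - 2)*(h + 6)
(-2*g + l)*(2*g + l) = -4*g^2 + l^2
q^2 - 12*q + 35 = (q - 7)*(q - 5)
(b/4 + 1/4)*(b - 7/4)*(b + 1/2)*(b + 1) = b^4/4 + 3*b^3/16 - 19*b^2/32 - 3*b/4 - 7/32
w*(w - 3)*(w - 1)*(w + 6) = w^4 + 2*w^3 - 21*w^2 + 18*w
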